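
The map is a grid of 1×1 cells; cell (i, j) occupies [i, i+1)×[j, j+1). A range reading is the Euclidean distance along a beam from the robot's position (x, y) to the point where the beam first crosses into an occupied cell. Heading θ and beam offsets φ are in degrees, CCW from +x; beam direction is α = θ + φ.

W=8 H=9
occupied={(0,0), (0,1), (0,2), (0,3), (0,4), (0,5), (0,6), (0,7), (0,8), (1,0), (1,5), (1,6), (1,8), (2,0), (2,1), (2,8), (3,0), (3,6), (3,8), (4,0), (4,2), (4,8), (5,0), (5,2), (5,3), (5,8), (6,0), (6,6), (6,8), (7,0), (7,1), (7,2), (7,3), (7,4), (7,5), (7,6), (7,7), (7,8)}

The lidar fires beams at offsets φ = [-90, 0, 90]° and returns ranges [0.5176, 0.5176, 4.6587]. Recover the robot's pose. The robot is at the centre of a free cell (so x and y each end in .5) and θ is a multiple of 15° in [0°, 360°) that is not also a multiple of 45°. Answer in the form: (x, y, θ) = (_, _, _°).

(x, y, θ) = (4.5, 3.5, 345°)

Enumerate (i+0.5, j+0.5, θ) over the 34 free cells and 16 admissible headings. For each, cast all 3 beams and compare to the given ranges.
  (1.5, 1.5, 210°): beam 1 = 1.0000 ≠ 0.5176 ✗
  (2.5, 4.5, 300°): beam 1 = 1.7321 ≠ 0.5176 ✗
  (6.5, 7.5, 330°): beam 1 = 0.5774 ≠ 0.5176 ✗
  (1.5, 4.5, 165°): beam 3 = 1.9319 ≠ 4.6587 ✗
  …
  (4.5, 3.5, 345°): r_1=0.5176, r_2=0.5176, r_3=4.6587 — all match ✓
Unique over the lattice → pose = (4.5, 3.5, 345°).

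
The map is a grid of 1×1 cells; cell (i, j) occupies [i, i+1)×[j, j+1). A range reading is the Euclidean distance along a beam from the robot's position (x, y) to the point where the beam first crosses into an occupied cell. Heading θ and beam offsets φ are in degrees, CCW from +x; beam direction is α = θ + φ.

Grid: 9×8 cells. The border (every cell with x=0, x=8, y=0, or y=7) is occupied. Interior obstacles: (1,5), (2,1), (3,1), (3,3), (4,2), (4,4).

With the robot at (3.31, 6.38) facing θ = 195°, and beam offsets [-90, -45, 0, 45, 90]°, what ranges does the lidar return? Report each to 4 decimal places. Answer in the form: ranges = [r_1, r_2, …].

beam 1: φ=-90°, α=105°
  d=(-0.2588,0.9659)  start (3,6)  tX=1.1977 tY=0.6419  stride 1/|dx|=3.8637 1/|dy|=1.0353
    cross y-line → (3,7), t=0.6419 (wall)
  → r_1 = 0.6419
beam 2: φ=-45°, α=150°
  d=(-0.8660,0.5000)  start (3,6)  tX=0.3580 tY=1.2400  stride 1/|dx|=1.1547 1/|dy|=2.0000
    cross x-line → (2,6), t=0.3580
    cross y-line → (2,7), t=1.2400 (wall)
  → r_2 = 1.2400
beam 3: φ=0°, α=195°
  d=(-0.9659,-0.2588)  start (3,6)  tX=0.3209 tY=1.4682  stride 1/|dx|=1.0353 1/|dy|=3.8637
    cross x-line → (2,6), t=0.3209
    cross x-line → (1,6), t=1.3562
    cross y-line → (1,5), t=1.4682 (wall)
  → r_3 = 1.4682
beam 4: φ=45°, α=240°
  d=(-0.5000,-0.8660)  start (3,6)  tX=0.6200 tY=0.4388  stride 1/|dx|=2.0000 1/|dy|=1.1547
    cross y-line → (3,5), t=0.4388
    cross x-line → (2,5), t=0.6200
    cross y-line → (2,4), t=1.5935
    cross x-line → (1,4), t=2.6200
    cross y-line → (1,3), t=2.7482
    cross y-line → (1,2), t=3.9029
    cross x-line → (0,2), t=4.6200 (wall)
  → r_4 = 4.6200
beam 5: φ=90°, α=285°
  d=(0.2588,-0.9659)  start (3,6)  tX=2.6660 tY=0.3934  stride 1/|dx|=3.8637 1/|dy|=1.0353
    cross y-line → (3,5), t=0.3934
    cross y-line → (3,4), t=1.4287
    cross y-line → (3,3), t=2.4640 (wall)
  → r_5 = 2.4640

ranges = [0.6419, 1.2400, 1.4682, 4.6200, 2.4640]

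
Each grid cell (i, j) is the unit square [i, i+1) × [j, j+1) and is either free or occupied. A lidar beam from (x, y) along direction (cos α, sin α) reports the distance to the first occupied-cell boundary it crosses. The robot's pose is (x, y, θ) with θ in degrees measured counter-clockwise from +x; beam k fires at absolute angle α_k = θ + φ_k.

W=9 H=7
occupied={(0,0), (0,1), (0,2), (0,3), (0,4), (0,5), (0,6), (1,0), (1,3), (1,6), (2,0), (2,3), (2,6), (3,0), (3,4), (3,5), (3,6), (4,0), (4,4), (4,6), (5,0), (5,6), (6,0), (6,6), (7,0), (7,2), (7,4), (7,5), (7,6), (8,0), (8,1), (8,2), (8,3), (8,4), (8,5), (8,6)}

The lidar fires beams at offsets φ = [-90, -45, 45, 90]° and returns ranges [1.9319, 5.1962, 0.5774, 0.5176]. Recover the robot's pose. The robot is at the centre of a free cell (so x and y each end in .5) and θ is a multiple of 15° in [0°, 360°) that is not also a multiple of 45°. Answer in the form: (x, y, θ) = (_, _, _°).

Enumerate (i+0.5, j+0.5, θ) over the 27 free cells and 16 admissible headings. For each, cast all 4 beams and compare to the given ranges.
  (6.5, 1.5, 75°): beam 1 = 1.5529 ≠ 1.9319 ✗
  (3.5, 1.5, 330°): beam 1 = 0.5774 ≠ 1.9319 ✗
  (6.5, 3.5, 120°): beam 1 = 1.0000 ≠ 1.9319 ✗
  (5.5, 1.5, 195°): beam 1 = 2.5882 ≠ 1.9319 ✗
  …
  (6.5, 5.5, 285°): r_1=1.9319, r_2=5.1962, r_3=0.5774, r_4=0.5176 — all match ✓
No second candidate reproduces the full scan.

(x, y, θ) = (6.5, 5.5, 285°)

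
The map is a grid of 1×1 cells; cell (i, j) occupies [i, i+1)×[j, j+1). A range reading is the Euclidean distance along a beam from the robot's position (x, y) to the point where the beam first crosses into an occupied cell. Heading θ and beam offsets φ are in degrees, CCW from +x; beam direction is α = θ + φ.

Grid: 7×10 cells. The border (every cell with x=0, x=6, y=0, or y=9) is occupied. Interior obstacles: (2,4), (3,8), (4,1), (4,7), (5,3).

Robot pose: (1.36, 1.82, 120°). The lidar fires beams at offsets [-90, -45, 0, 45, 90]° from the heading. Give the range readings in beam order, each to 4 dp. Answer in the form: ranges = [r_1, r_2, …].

ranges = [4.2031, 2.4728, 0.7200, 0.3727, 0.4157]

beam 1: φ=-90°, α=30°
  direction (0.8660, 0.5000); cell (1,1); t to first gridline: x 0.7390, y 0.3600 (then +1.1547 / +2.0000)
    (1,2) via y @ 0.3600
    (2,2) via x @ 0.7390
    (3,2) via x @ 1.8937
    (3,3) via y @ 2.3600
    (4,3) via x @ 3.0484
    (5,3) via x @ 4.2031  # hit
  → r_1 = 4.2031
beam 2: φ=-45°, α=75°
  direction (0.2588, 0.9659); cell (1,1); t to first gridline: x 2.4728, y 0.1863 (then +3.8637 / +1.0353)
    (1,2) via y @ 0.1863
    (1,3) via y @ 1.2216
    (1,4) via y @ 2.2569
    (2,4) via x @ 2.4728  # hit
  → r_2 = 2.4728
beam 3: φ=0°, α=120°
  direction (-0.5000, 0.8660); cell (1,1); t to first gridline: x 0.7200, y 0.2078 (then +2.0000 / +1.1547)
    (1,2) via y @ 0.2078
    (0,2) via x @ 0.7200  # hit
  → r_3 = 0.7200
beam 4: φ=45°, α=165°
  direction (-0.9659, 0.2588); cell (1,1); t to first gridline: x 0.3727, y 0.6955 (then +1.0353 / +3.8637)
    (0,1) via x @ 0.3727  # hit
  → r_4 = 0.3727
beam 5: φ=90°, α=210°
  direction (-0.8660, -0.5000); cell (1,1); t to first gridline: x 0.4157, y 1.6400 (then +1.1547 / +2.0000)
    (0,1) via x @ 0.4157  # hit
  → r_5 = 0.4157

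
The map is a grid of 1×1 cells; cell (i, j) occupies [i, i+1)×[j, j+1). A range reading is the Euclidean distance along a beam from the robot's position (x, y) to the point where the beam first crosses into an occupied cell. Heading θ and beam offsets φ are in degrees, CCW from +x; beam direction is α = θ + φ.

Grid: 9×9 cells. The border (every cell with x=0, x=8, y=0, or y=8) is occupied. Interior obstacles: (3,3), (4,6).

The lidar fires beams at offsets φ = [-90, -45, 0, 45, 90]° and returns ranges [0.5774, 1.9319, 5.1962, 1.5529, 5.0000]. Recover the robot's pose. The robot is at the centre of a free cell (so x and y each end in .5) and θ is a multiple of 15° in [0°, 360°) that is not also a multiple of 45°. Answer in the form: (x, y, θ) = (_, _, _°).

Enumerate (i+0.5, j+0.5, θ) over the 47 free cells and 16 admissible headings. For each, cast all 5 beams and compare to the given ranges.
  (3.5, 5.5, 285°): beam 1 = 2.5882 ≠ 0.5774 ✗
  (7.5, 3.5, 285°): beam 1 = 6.7293 ≠ 0.5774 ✗
  (6.5, 6.5, 255°): beam 1 = 1.5529 ≠ 0.5774 ✗
  …
  (3.5, 1.5, 30°): r_1=0.5774, r_2=1.9319, r_3=5.1962, r_4=1.5529, r_5=5.0000 — all match ✓
No second candidate reproduces the full scan.

(x, y, θ) = (3.5, 1.5, 30°)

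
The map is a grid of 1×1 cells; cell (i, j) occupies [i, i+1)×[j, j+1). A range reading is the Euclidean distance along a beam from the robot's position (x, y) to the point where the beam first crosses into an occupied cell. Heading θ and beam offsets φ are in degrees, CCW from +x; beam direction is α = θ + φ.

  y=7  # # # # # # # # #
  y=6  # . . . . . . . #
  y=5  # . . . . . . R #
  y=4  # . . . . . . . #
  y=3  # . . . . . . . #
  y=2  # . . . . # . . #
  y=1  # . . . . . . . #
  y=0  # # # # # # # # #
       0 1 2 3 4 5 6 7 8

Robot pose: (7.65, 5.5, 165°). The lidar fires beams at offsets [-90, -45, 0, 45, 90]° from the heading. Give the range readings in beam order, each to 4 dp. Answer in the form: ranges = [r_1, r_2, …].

ranges = [1.3523, 1.7321, 5.7956, 7.6788, 4.6587]

beam 1: φ=-90°, α=75°
  dir = (cos 75°, sin 75°) = (0.2588, 0.9659); from cell (7,5)
  next x-line at t=1.3523, next y-line at t=0.5176; Δt_x=3.8637, Δt_y=1.0353
    y: enter (7,6) at t=0.5176
    x: enter (8,6) at t=1.3523 ← occupied
  → r_1 = 1.3523
beam 2: φ=-45°, α=120°
  dir = (cos 120°, sin 120°) = (-0.5000, 0.8660); from cell (7,5)
  next x-line at t=1.3000, next y-line at t=0.5774; Δt_x=2.0000, Δt_y=1.1547
    y: enter (7,6) at t=0.5774
    x: enter (6,6) at t=1.3000
    y: enter (6,7) at t=1.7321 ← occupied
  → r_2 = 1.7321
beam 3: φ=0°, α=165°
  dir = (cos 165°, sin 165°) = (-0.9659, 0.2588); from cell (7,5)
  next x-line at t=0.6729, next y-line at t=1.9319; Δt_x=1.0353, Δt_y=3.8637
    x: enter (6,5) at t=0.6729
    x: enter (5,5) at t=1.7082
    y: enter (5,6) at t=1.9319
    x: enter (4,6) at t=2.7435
    x: enter (3,6) at t=3.7788
    x: enter (2,6) at t=4.8140
    y: enter (2,7) at t=5.7956 ← occupied
  → r_3 = 5.7956
beam 4: φ=45°, α=210°
  dir = (cos 210°, sin 210°) = (-0.8660, -0.5000); from cell (7,5)
  next x-line at t=0.7506, next y-line at t=1.0000; Δt_x=1.1547, Δt_y=2.0000
    x: enter (6,5) at t=0.7506
    y: enter (6,4) at t=1.0000
    x: enter (5,4) at t=1.9053
    y: enter (5,3) at t=3.0000
    x: enter (4,3) at t=3.0600
    x: enter (3,3) at t=4.2147
    y: enter (3,2) at t=5.0000
    x: enter (2,2) at t=5.3694
    x: enter (1,2) at t=6.5241
    y: enter (1,1) at t=7.0000
    x: enter (0,1) at t=7.6788 ← occupied
  → r_4 = 7.6788
beam 5: φ=90°, α=255°
  dir = (cos 255°, sin 255°) = (-0.2588, -0.9659); from cell (7,5)
  next x-line at t=2.5114, next y-line at t=0.5176; Δt_x=3.8637, Δt_y=1.0353
    y: enter (7,4) at t=0.5176
    y: enter (7,3) at t=1.5529
    x: enter (6,3) at t=2.5114
    y: enter (6,2) at t=2.5882
    y: enter (6,1) at t=3.6235
    y: enter (6,0) at t=4.6587 ← occupied
  → r_5 = 4.6587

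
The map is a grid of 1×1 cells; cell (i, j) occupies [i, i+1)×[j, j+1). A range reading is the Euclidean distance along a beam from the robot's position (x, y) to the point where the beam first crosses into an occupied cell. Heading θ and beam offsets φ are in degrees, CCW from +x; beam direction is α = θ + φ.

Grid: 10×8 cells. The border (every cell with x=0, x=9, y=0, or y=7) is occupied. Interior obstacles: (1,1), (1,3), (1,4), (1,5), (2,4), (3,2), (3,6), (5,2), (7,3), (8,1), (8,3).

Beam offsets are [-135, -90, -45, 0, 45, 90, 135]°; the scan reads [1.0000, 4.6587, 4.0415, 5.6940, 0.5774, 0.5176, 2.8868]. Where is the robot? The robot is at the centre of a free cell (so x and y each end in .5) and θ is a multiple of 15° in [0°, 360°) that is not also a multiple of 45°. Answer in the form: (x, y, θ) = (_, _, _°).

(x, y, θ) = (3.5, 5.5, 15°)

Candidates: 37 free-cell centres × 16 headings = 592 poses. Raycast each; keep the one whose scan matches to 4 dp.
  (7.5, 4.5, 165°): beam 1 = 1.7321 ≠ 1.0000 ✗
  (8.5, 6.5, 15°): beam 1 = 2.8868 ≠ 1.0000 ✗
  (6.5, 3.5, 195°): beam 1 = 4.0415 ≠ 1.0000 ✗
  (5.5, 3.5, 210°): beam 1 = 3.6235 ≠ 1.0000 ✗
  …
  (3.5, 5.5, 15°): r_1=1.0000, r_2=4.6587, r_3=4.0415, r_4=5.6940, r_5=0.5774, r_6=0.5176, r_7=2.8868 — all match ✓
Unique over the lattice → pose = (3.5, 5.5, 15°).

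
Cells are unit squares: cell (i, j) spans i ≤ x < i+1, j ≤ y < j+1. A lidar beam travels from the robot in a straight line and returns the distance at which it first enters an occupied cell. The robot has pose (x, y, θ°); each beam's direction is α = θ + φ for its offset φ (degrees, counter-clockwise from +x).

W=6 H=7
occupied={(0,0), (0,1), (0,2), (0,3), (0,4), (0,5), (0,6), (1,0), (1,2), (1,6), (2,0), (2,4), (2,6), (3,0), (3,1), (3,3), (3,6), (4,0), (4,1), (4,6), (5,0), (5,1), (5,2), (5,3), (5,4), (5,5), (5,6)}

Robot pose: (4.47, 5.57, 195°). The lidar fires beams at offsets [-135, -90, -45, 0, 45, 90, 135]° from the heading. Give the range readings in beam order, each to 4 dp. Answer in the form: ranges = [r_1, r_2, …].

beam 1: φ=-135°, α=60°
  dir = (cos 60°, sin 60°) = (0.5000, 0.8660); from cell (4,5)
  next x-line at t=1.0600, next y-line at t=0.4965; Δt_x=2.0000, Δt_y=1.1547
    y: enter (4,6) at t=0.4965 ← occupied
  → r_1 = 0.4965
beam 2: φ=-90°, α=105°
  dir = (cos 105°, sin 105°) = (-0.2588, 0.9659); from cell (4,5)
  next x-line at t=1.8159, next y-line at t=0.4452; Δt_x=3.8637, Δt_y=1.0353
    y: enter (4,6) at t=0.4452 ← occupied
  → r_2 = 0.4452
beam 3: φ=-45°, α=150°
  dir = (cos 150°, sin 150°) = (-0.8660, 0.5000); from cell (4,5)
  next x-line at t=0.5427, next y-line at t=0.8600; Δt_x=1.1547, Δt_y=2.0000
    x: enter (3,5) at t=0.5427
    y: enter (3,6) at t=0.8600 ← occupied
  → r_3 = 0.8600
beam 4: φ=0°, α=195°
  dir = (cos 195°, sin 195°) = (-0.9659, -0.2588); from cell (4,5)
  next x-line at t=0.4866, next y-line at t=2.2023; Δt_x=1.0353, Δt_y=3.8637
    x: enter (3,5) at t=0.4866
    x: enter (2,5) at t=1.5219
    y: enter (2,4) at t=2.2023 ← occupied
  → r_4 = 2.2023
beam 5: φ=45°, α=240°
  dir = (cos 240°, sin 240°) = (-0.5000, -0.8660); from cell (4,5)
  next x-line at t=0.9400, next y-line at t=0.6582; Δt_x=2.0000, Δt_y=1.1547
    y: enter (4,4) at t=0.6582
    x: enter (3,4) at t=0.9400
    y: enter (3,3) at t=1.8129 ← occupied
  → r_5 = 1.8129
beam 6: φ=90°, α=285°
  dir = (cos 285°, sin 285°) = (0.2588, -0.9659); from cell (4,5)
  next x-line at t=2.0478, next y-line at t=0.5901; Δt_x=3.8637, Δt_y=1.0353
    y: enter (4,4) at t=0.5901
    y: enter (4,3) at t=1.6254
    x: enter (5,3) at t=2.0478 ← occupied
  → r_6 = 2.0478
beam 7: φ=135°, α=330°
  dir = (cos 330°, sin 330°) = (0.8660, -0.5000); from cell (4,5)
  next x-line at t=0.6120, next y-line at t=1.1400; Δt_x=1.1547, Δt_y=2.0000
    x: enter (5,5) at t=0.6120 ← occupied
  → r_7 = 0.6120

ranges = [0.4965, 0.4452, 0.8600, 2.2023, 1.8129, 2.0478, 0.6120]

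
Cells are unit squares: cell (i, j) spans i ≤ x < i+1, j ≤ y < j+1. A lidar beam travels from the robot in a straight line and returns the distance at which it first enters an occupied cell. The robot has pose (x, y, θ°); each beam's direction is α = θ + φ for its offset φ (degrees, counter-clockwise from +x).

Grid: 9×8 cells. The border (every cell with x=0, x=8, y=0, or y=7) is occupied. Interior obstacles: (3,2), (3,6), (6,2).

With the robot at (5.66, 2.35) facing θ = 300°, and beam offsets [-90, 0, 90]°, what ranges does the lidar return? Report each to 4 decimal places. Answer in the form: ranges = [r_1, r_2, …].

beam 1: φ=-90°, α=210°
  cosα=-0.8660 sinα=-0.5000 | (5,2) | tMaxX 0.7621 tMaxY 0.7000 | tΔX 1.1547 tΔY 2.0000
    t=0.7000 [y] (5,1)
    t=0.7621 [x] (4,1)
    t=1.9168 [x] (3,1)
    t=2.7000 [y] (3,0) — stop
  → r_1 = 2.7000
beam 2: φ=0°, α=300°
  cosα=0.5000 sinα=-0.8660 | (5,2) | tMaxX 0.6800 tMaxY 0.4041 | tΔX 2.0000 tΔY 1.1547
    t=0.4041 [y] (5,1)
    t=0.6800 [x] (6,1)
    t=1.5588 [y] (6,0) — stop
  → r_2 = 1.5588
beam 3: φ=90°, α=30°
  cosα=0.8660 sinα=0.5000 | (5,2) | tMaxX 0.3926 tMaxY 1.3000 | tΔX 1.1547 tΔY 2.0000
    t=0.3926 [x] (6,2) — stop
  → r_3 = 0.3926

ranges = [2.7000, 1.5588, 0.3926]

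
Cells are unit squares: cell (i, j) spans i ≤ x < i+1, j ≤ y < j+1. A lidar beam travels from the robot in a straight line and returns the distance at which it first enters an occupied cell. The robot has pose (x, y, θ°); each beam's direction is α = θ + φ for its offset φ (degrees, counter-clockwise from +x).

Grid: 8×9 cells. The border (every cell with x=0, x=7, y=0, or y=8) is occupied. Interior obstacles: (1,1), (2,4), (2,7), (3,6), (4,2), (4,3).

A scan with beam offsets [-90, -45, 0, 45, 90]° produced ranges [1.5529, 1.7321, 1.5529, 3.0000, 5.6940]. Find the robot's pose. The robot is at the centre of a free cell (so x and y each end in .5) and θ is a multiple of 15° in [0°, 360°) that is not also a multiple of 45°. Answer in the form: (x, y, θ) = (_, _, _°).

Enumerate (i+0.5, j+0.5, θ) over the 36 free cells and 16 admissible headings. For each, cast all 5 beams and compare to the given ranges.
  (4.5, 1.5, 330°): beam 1 = 0.5774 ≠ 1.5529 ✗
  (6.5, 2.5, 300°): beam 1 = 3.0000 ≠ 1.5529 ✗
  (2.5, 2.5, 105°): beam 2 = 6.3509 ≠ 1.7321 ✗
  (6.5, 6.5, 300°): beam 1 = 4.0415 ≠ 1.5529 ✗
  …
  (5.5, 2.5, 15°): r_1=1.5529, r_2=1.7321, r_3=1.5529, r_4=3.0000, r_5=5.6940 — all match ✓
Only this pose fits every beam.

(x, y, θ) = (5.5, 2.5, 15°)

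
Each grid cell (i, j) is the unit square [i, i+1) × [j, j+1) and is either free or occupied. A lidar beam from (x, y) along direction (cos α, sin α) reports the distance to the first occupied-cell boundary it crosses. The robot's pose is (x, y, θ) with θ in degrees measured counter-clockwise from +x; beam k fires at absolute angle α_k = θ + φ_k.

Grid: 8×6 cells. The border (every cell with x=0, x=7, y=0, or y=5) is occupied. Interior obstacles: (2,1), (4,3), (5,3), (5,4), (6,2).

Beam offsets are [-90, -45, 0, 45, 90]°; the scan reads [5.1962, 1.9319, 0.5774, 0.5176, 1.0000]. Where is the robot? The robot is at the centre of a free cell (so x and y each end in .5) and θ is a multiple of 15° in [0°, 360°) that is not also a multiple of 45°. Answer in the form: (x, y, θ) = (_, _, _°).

The pose lattice has 19·16 = 304 candidates. Test each by forward raycasting.
  (6.5, 3.5, 75°): beam 1 = 0.5176 ≠ 5.1962 ✗
  (2.5, 2.5, 300°): beam 1 = 1.7321 ≠ 5.1962 ✗
  (1.5, 2.5, 255°): beam 1 = 0.5176 ≠ 5.1962 ✗
  …
  (5.5, 1.5, 240°): r_1=5.1962, r_2=1.9319, r_3=0.5774, r_4=0.5176, r_5=1.0000 — all match ✓
Unique over the lattice → pose = (5.5, 1.5, 240°).

(x, y, θ) = (5.5, 1.5, 240°)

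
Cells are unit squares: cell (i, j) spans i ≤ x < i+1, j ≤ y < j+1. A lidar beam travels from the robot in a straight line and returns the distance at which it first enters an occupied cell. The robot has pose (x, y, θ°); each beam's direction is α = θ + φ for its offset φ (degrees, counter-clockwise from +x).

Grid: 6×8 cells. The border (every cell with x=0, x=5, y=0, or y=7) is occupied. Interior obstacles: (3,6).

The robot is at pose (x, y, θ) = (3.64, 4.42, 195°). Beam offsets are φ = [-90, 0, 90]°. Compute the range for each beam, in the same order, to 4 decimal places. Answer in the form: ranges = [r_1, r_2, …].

beam 1: φ=-90°, α=105°
  d=(-0.2588,0.9659)  start (3,4)  tX=2.4728 tY=0.6005  stride 1/|dx|=3.8637 1/|dy|=1.0353
    cross y-line → (3,5), t=0.6005
    cross y-line → (3,6), t=1.6357 (wall)
  → r_1 = 1.6357
beam 2: φ=0°, α=195°
  d=(-0.9659,-0.2588)  start (3,4)  tX=0.6626 tY=1.6228  stride 1/|dx|=1.0353 1/|dy|=3.8637
    cross x-line → (2,4), t=0.6626
    cross y-line → (2,3), t=1.6228
    cross x-line → (1,3), t=1.6979
    cross x-line → (0,3), t=2.7331 (wall)
  → r_2 = 2.7331
beam 3: φ=90°, α=285°
  d=(0.2588,-0.9659)  start (3,4)  tX=1.3909 tY=0.4348  stride 1/|dx|=3.8637 1/|dy|=1.0353
    cross y-line → (3,3), t=0.4348
    cross x-line → (4,3), t=1.3909
    cross y-line → (4,2), t=1.4701
    cross y-line → (4,1), t=2.5054
    cross y-line → (4,0), t=3.5406 (wall)
  → r_3 = 3.5406

ranges = [1.6357, 2.7331, 3.5406]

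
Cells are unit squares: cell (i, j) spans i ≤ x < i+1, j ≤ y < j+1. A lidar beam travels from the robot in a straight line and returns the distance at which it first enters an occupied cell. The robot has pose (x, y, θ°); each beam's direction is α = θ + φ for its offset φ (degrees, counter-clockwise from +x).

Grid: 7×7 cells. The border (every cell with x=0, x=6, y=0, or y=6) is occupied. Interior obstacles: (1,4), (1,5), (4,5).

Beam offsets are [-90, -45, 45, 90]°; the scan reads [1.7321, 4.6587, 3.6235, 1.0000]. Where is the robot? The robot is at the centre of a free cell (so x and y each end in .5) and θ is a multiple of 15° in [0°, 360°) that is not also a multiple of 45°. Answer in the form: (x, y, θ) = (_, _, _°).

(x, y, θ) = (4.5, 1.5, 120°)

Candidates: 22 free-cell centres × 16 headings = 352 poses. Raycast each; keep the one whose scan matches to 4 dp.
  (4.5, 1.5, 345°): beam 1 = 0.5176 ≠ 1.7321 ✗
  (5.5, 1.5, 240°): beam 1 = 5.0000 ≠ 1.7321 ✗
  (4.5, 2.5, 285°): beam 1 = 3.6235 ≠ 1.7321 ✗
  …
  (4.5, 1.5, 120°): r_1=1.7321, r_2=4.6587, r_3=3.6235, r_4=1.0000 — all match ✓
No second candidate reproduces the full scan.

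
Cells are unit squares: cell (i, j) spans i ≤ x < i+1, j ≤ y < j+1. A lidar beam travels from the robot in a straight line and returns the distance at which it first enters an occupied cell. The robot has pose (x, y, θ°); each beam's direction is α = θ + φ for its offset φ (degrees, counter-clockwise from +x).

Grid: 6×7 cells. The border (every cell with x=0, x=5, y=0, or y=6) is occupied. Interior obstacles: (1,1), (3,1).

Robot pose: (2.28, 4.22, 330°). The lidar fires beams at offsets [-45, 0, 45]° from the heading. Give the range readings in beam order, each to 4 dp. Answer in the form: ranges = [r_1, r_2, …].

beam 1: φ=-45°, α=285°
  cosα=0.2588 sinα=-0.9659 | (2,4) | tMaxX 2.7819 tMaxY 0.2278 | tΔX 3.8637 tΔY 1.0353
    t=0.2278 [y] (2,3)
    t=1.2630 [y] (2,2)
    t=2.2983 [y] (2,1)
    t=2.7819 [x] (3,1) — stop
  → r_1 = 2.7819
beam 2: φ=0°, α=330°
  cosα=0.8660 sinα=-0.5000 | (2,4) | tMaxX 0.8314 tMaxY 0.4400 | tΔX 1.1547 tΔY 2.0000
    t=0.4400 [y] (2,3)
    t=0.8314 [x] (3,3)
    t=1.9861 [x] (4,3)
    t=2.4400 [y] (4,2)
    t=3.1408 [x] (5,2) — stop
  → r_2 = 3.1408
beam 3: φ=45°, α=15°
  cosα=0.9659 sinα=0.2588 | (2,4) | tMaxX 0.7454 tMaxY 3.0137 | tΔX 1.0353 tΔY 3.8637
    t=0.7454 [x] (3,4)
    t=1.7807 [x] (4,4)
    t=2.8160 [x] (5,4) — stop
  → r_3 = 2.8160

ranges = [2.7819, 3.1408, 2.8160]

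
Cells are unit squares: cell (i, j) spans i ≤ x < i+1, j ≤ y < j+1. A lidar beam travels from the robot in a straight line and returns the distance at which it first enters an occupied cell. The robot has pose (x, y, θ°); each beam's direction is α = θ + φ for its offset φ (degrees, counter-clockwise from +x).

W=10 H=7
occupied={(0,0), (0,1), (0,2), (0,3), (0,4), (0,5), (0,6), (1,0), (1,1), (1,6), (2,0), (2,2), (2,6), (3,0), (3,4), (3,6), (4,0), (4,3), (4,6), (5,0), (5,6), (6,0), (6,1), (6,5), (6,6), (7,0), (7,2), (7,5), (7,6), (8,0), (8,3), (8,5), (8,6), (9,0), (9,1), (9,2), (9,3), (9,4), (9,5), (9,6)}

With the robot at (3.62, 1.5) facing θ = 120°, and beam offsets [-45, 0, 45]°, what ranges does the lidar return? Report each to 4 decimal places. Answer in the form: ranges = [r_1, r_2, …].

ranges = [1.5529, 1.2400, 1.6771]

beam 1: φ=-45°, α=75°
  d=(0.2588,0.9659)  start (3,1)  tX=1.4682 tY=0.5176  stride 1/|dx|=3.8637 1/|dy|=1.0353
    cross y-line → (3,2), t=0.5176
    cross x-line → (4,2), t=1.4682
    cross y-line → (4,3), t=1.5529 (wall)
  → r_1 = 1.5529
beam 2: φ=0°, α=120°
  d=(-0.5000,0.8660)  start (3,1)  tX=1.2400 tY=0.5774  stride 1/|dx|=2.0000 1/|dy|=1.1547
    cross y-line → (3,2), t=0.5774
    cross x-line → (2,2), t=1.2400 (wall)
  → r_2 = 1.2400
beam 3: φ=45°, α=165°
  d=(-0.9659,0.2588)  start (3,1)  tX=0.6419 tY=1.9319  stride 1/|dx|=1.0353 1/|dy|=3.8637
    cross x-line → (2,1), t=0.6419
    cross x-line → (1,1), t=1.6771 (wall)
  → r_3 = 1.6771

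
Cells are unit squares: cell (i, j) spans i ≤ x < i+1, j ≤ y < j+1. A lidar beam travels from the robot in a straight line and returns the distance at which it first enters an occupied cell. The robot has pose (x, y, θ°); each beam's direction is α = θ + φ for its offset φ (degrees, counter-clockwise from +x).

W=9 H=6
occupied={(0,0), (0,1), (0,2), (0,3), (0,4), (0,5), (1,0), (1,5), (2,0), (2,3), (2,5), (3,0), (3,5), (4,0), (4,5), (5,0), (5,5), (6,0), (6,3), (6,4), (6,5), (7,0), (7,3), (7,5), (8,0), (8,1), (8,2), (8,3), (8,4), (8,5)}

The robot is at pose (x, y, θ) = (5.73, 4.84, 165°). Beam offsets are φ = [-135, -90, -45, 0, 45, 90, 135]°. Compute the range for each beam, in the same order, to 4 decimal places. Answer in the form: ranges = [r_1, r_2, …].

ranges = [0.3118, 0.1656, 0.1848, 0.6182, 3.1523, 3.9755, 0.5400]

beam 1: φ=-135°, α=30°
  d=(0.8660,0.5000)  start (5,4)  tX=0.3118 tY=0.3200  stride 1/|dx|=1.1547 1/|dy|=2.0000
    cross x-line → (6,4), t=0.3118 (wall)
  → r_1 = 0.3118
beam 2: φ=-90°, α=75°
  d=(0.2588,0.9659)  start (5,4)  tX=1.0432 tY=0.1656  stride 1/|dx|=3.8637 1/|dy|=1.0353
    cross y-line → (5,5), t=0.1656 (wall)
  → r_2 = 0.1656
beam 3: φ=-45°, α=120°
  d=(-0.5000,0.8660)  start (5,4)  tX=1.4600 tY=0.1848  stride 1/|dx|=2.0000 1/|dy|=1.1547
    cross y-line → (5,5), t=0.1848 (wall)
  → r_3 = 0.1848
beam 4: φ=0°, α=165°
  d=(-0.9659,0.2588)  start (5,4)  tX=0.7558 tY=0.6182  stride 1/|dx|=1.0353 1/|dy|=3.8637
    cross y-line → (5,5), t=0.6182 (wall)
  → r_4 = 0.6182
beam 5: φ=45°, α=210°
  d=(-0.8660,-0.5000)  start (5,4)  tX=0.8429 tY=1.6800  stride 1/|dx|=1.1547 1/|dy|=2.0000
    cross x-line → (4,4), t=0.8429
    cross y-line → (4,3), t=1.6800
    cross x-line → (3,3), t=1.9976
    cross x-line → (2,3), t=3.1523 (wall)
  → r_5 = 3.1523
beam 6: φ=90°, α=255°
  d=(-0.2588,-0.9659)  start (5,4)  tX=2.8205 tY=0.8696  stride 1/|dx|=3.8637 1/|dy|=1.0353
    cross y-line → (5,3), t=0.8696
    cross y-line → (5,2), t=1.9049
    cross x-line → (4,2), t=2.8205
    cross y-line → (4,1), t=2.9402
    cross y-line → (4,0), t=3.9755 (wall)
  → r_6 = 3.9755
beam 7: φ=135°, α=300°
  d=(0.5000,-0.8660)  start (5,4)  tX=0.5400 tY=0.9699  stride 1/|dx|=2.0000 1/|dy|=1.1547
    cross x-line → (6,4), t=0.5400 (wall)
  → r_7 = 0.5400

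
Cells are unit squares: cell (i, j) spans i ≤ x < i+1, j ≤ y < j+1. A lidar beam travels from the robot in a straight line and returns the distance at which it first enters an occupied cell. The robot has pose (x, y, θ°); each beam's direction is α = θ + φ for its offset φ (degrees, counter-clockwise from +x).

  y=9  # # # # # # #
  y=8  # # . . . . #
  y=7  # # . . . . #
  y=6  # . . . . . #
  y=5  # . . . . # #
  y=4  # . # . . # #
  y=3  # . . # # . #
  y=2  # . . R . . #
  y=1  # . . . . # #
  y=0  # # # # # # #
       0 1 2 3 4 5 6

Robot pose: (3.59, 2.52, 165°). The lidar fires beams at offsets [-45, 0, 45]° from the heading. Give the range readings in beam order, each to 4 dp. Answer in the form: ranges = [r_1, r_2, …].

ranges = [0.5543, 2.6814, 2.9907]

beam 1: φ=-45°, α=120°
  direction (-0.5000, 0.8660); cell (3,2); t to first gridline: x 1.1800, y 0.5543 (then +2.0000 / +1.1547)
    (3,3) via y @ 0.5543  # hit
  → r_1 = 0.5543
beam 2: φ=0°, α=165°
  direction (-0.9659, 0.2588); cell (3,2); t to first gridline: x 0.6108, y 1.8546 (then +1.0353 / +3.8637)
    (2,2) via x @ 0.6108
    (1,2) via x @ 1.6461
    (1,3) via y @ 1.8546
    (0,3) via x @ 2.6814  # hit
  → r_2 = 2.6814
beam 3: φ=45°, α=210°
  direction (-0.8660, -0.5000); cell (3,2); t to first gridline: x 0.6813, y 1.0400 (then +1.1547 / +2.0000)
    (2,2) via x @ 0.6813
    (2,1) via y @ 1.0400
    (1,1) via x @ 1.8360
    (0,1) via x @ 2.9907  # hit
  → r_3 = 2.9907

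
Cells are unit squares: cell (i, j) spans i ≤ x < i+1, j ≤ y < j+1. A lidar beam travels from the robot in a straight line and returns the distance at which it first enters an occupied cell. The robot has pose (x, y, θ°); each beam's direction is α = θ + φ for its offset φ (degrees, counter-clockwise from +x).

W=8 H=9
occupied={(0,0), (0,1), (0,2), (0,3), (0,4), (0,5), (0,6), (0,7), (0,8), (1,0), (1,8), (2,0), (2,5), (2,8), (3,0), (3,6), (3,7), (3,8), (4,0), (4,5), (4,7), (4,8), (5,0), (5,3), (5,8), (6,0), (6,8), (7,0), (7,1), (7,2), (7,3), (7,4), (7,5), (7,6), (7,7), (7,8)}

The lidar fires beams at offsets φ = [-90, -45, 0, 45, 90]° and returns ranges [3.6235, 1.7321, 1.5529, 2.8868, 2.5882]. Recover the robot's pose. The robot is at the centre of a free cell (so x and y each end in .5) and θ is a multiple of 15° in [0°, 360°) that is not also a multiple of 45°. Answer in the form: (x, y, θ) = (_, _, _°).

Enumerate (i+0.5, j+0.5, θ) over the 36 free cells and 16 admissible headings. For each, cast all 5 beams and compare to the given ranges.
  (3.5, 4.5, 150°): beam 1 = 1.0000 ≠ 3.6235 ✗
  (5.5, 4.5, 105°): beam 1 = 1.5529 ≠ 3.6235 ✗
  (6.5, 2.5, 15°): beam 1 = 1.5529 ≠ 3.6235 ✗
  (4.5, 3.5, 285°): beam 2 = 2.8868 ≠ 1.7321 ✗
  …
  (4.5, 2.5, 285°): r_1=3.6235, r_2=1.7321, r_3=1.5529, r_4=2.8868, r_5=2.5882 — all match ✓
No second candidate reproduces the full scan.

(x, y, θ) = (4.5, 2.5, 285°)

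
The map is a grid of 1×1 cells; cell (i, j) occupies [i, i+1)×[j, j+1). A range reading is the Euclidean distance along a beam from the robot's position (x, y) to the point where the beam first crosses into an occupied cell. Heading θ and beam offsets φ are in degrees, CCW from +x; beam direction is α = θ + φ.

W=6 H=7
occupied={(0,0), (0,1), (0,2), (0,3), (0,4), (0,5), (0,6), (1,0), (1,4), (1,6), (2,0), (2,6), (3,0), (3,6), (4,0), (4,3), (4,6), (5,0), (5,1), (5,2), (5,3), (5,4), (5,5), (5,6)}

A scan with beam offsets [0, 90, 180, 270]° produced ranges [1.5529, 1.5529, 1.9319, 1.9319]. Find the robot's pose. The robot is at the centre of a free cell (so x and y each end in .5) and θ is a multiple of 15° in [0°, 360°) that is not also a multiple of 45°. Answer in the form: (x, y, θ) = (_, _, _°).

Enumerate (i+0.5, j+0.5, θ) over the 18 free cells and 16 admissible headings. For each, cast all 4 beams and compare to the given ranges.
  (4.5, 5.5, 300°): beam 1 = 1.0000 ≠ 1.5529 ✗
  (3.5, 4.5, 195°): beam 2 = 3.6235 ≠ 1.5529 ✗
  (3.5, 4.5, 240°): beam 1 = 4.0415 ≠ 1.5529 ✗
  (4.5, 4.5, 285°): beam 1 = 0.5176 ≠ 1.5529 ✗
  …
  (2.5, 2.5, 195°): r_1=1.5529, r_2=1.5529, r_3=1.9319, r_4=1.9319 — all match ✓
Only this pose fits every beam.

(x, y, θ) = (2.5, 2.5, 195°)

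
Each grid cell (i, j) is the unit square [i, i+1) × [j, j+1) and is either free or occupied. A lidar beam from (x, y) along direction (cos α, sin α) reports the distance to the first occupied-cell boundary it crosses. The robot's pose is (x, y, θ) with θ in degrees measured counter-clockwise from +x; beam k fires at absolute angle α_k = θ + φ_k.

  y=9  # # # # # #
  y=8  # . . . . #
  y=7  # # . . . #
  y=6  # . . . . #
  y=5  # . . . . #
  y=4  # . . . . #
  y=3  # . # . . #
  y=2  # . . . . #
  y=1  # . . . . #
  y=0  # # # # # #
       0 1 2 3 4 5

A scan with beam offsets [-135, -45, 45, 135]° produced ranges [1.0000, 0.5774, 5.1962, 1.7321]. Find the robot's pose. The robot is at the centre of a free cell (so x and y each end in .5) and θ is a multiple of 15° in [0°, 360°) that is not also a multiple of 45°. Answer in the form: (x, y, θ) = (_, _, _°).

(x, y, θ) = (4.5, 4.5, 75°)

Candidates: 30 free-cell centres × 16 headings = 480 poses. Raycast each; keep the one whose scan matches to 4 dp.
  (4.5, 8.5, 30°): beam 1 = 7.7646 ≠ 1.0000 ✗
  (3.5, 5.5, 195°): beam 1 = 3.0000 ≠ 1.0000 ✗
  (1.5, 3.5, 240°): beam 1 = 1.9319 ≠ 1.0000 ✗
  (3.5, 3.5, 15°): beam 1 = 2.8868 ≠ 1.0000 ✗
  …
  (4.5, 4.5, 75°): r_1=1.0000, r_2=0.5774, r_3=5.1962, r_4=1.7321 — all match ✓
Unique over the lattice → pose = (4.5, 4.5, 75°).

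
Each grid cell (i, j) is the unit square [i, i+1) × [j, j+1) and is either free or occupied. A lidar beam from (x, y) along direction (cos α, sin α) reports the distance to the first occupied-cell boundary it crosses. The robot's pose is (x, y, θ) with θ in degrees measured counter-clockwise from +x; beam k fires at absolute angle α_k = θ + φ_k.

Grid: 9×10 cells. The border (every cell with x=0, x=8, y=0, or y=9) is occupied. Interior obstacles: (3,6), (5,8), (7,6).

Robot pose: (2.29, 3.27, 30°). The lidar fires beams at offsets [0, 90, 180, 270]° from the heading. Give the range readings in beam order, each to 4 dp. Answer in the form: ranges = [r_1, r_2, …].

beam 1: φ=0°, α=30°
  d=(0.8660,0.5000)  start (2,3)  tX=0.8198 tY=1.4600  stride 1/|dx|=1.1547 1/|dy|=2.0000
    cross x-line → (3,3), t=0.8198
    cross y-line → (3,4), t=1.4600
    cross x-line → (4,4), t=1.9745
    cross x-line → (5,4), t=3.1292
    cross y-line → (5,5), t=3.4600
    cross x-line → (6,5), t=4.2839
    cross x-line → (7,5), t=5.4386
    cross y-line → (7,6), t=5.4600 (wall)
  → r_1 = 5.4600
beam 2: φ=90°, α=120°
  d=(-0.5000,0.8660)  start (2,3)  tX=0.5800 tY=0.8429  stride 1/|dx|=2.0000 1/|dy|=1.1547
    cross x-line → (1,3), t=0.5800
    cross y-line → (1,4), t=0.8429
    cross y-line → (1,5), t=1.9976
    cross x-line → (0,5), t=2.5800 (wall)
  → r_2 = 2.5800
beam 3: φ=180°, α=210°
  d=(-0.8660,-0.5000)  start (2,3)  tX=0.3349 tY=0.5400  stride 1/|dx|=1.1547 1/|dy|=2.0000
    cross x-line → (1,3), t=0.3349
    cross y-line → (1,2), t=0.5400
    cross x-line → (0,2), t=1.4896 (wall)
  → r_3 = 1.4896
beam 4: φ=270°, α=300°
  d=(0.5000,-0.8660)  start (2,3)  tX=1.4200 tY=0.3118  stride 1/|dx|=2.0000 1/|dy|=1.1547
    cross y-line → (2,2), t=0.3118
    cross x-line → (3,2), t=1.4200
    cross y-line → (3,1), t=1.4665
    cross y-line → (3,0), t=2.6212 (wall)
  → r_4 = 2.6212

ranges = [5.4600, 2.5800, 1.4896, 2.6212]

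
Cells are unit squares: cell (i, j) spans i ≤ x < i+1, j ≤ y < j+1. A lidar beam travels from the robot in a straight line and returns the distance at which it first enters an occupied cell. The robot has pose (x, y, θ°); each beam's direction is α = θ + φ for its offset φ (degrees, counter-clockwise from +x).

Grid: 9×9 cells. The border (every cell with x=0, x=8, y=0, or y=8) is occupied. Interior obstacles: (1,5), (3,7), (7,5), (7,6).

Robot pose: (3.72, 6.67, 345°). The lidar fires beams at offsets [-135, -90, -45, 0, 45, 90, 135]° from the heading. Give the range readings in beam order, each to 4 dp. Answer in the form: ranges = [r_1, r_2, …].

ranges = [1.9861, 5.8700, 6.5472, 3.3957, 2.6600, 0.3416, 0.3811]

beam 1: φ=-135°, α=210°
  cosα=-0.8660 sinα=-0.5000 | (3,6) | tMaxX 0.8314 tMaxY 1.3400 | tΔX 1.1547 tΔY 2.0000
    t=0.8314 [x] (2,6)
    t=1.3400 [y] (2,5)
    t=1.9861 [x] (1,5) — stop
  → r_1 = 1.9861
beam 2: φ=-90°, α=255°
  cosα=-0.2588 sinα=-0.9659 | (3,6) | tMaxX 2.7819 tMaxY 0.6936 | tΔX 3.8637 tΔY 1.0353
    t=0.6936 [y] (3,5)
    t=1.7289 [y] (3,4)
    t=2.7642 [y] (3,3)
    t=2.7819 [x] (2,3)
    t=3.7995 [y] (2,2)
    t=4.8347 [y] (2,1)
    t=5.8700 [y] (2,0) — stop
  → r_2 = 5.8700
beam 3: φ=-45°, α=300°
  cosα=0.5000 sinα=-0.8660 | (3,6) | tMaxX 0.5600 tMaxY 0.7736 | tΔX 2.0000 tΔY 1.1547
    t=0.5600 [x] (4,6)
    t=0.7736 [y] (4,5)
    t=1.9283 [y] (4,4)
    t=2.5600 [x] (5,4)
    t=3.0831 [y] (5,3)
    t=4.2378 [y] (5,2)
    t=4.5600 [x] (6,2)
    t=5.3925 [y] (6,1)
    t=6.5472 [y] (6,0) — stop
  → r_3 = 6.5472
beam 4: φ=0°, α=345°
  cosα=0.9659 sinα=-0.2588 | (3,6) | tMaxX 0.2899 tMaxY 2.5887 | tΔX 1.0353 tΔY 3.8637
    t=0.2899 [x] (4,6)
    t=1.3252 [x] (5,6)
    t=2.3604 [x] (6,6)
    t=2.5887 [y] (6,5)
    t=3.3957 [x] (7,5) — stop
  → r_4 = 3.3957
beam 5: φ=45°, α=30°
  cosα=0.8660 sinα=0.5000 | (3,6) | tMaxX 0.3233 tMaxY 0.6600 | tΔX 1.1547 tΔY 2.0000
    t=0.3233 [x] (4,6)
    t=0.6600 [y] (4,7)
    t=1.4780 [x] (5,7)
    t=2.6327 [x] (6,7)
    t=2.6600 [y] (6,8) — stop
  → r_5 = 2.6600
beam 6: φ=90°, α=75°
  cosα=0.2588 sinα=0.9659 | (3,6) | tMaxX 1.0818 tMaxY 0.3416 | tΔX 3.8637 tΔY 1.0353
    t=0.3416 [y] (3,7) — stop
  → r_6 = 0.3416
beam 7: φ=135°, α=120°
  cosα=-0.5000 sinα=0.8660 | (3,6) | tMaxX 1.4400 tMaxY 0.3811 | tΔX 2.0000 tΔY 1.1547
    t=0.3811 [y] (3,7) — stop
  → r_7 = 0.3811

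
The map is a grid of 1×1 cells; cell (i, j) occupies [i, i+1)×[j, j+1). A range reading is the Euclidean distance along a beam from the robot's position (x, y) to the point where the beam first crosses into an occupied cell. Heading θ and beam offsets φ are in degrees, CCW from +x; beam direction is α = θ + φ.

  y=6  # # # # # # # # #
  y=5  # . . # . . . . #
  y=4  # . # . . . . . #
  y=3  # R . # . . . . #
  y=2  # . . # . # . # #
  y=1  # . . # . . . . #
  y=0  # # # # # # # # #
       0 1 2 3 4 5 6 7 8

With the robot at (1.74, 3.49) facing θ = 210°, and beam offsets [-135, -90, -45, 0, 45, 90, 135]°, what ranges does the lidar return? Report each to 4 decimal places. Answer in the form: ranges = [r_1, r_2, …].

beam 1: φ=-135°, α=75°
  direction (0.2588, 0.9659); cell (1,3); t to first gridline: x 1.0046, y 0.5280 (then +3.8637 / +1.0353)
    (1,4) via y @ 0.5280
    (2,4) via x @ 1.0046  # hit
  → r_1 = 1.0046
beam 2: φ=-90°, α=120°
  direction (-0.5000, 0.8660); cell (1,3); t to first gridline: x 1.4800, y 0.5889 (then +2.0000 / +1.1547)
    (1,4) via y @ 0.5889
    (0,4) via x @ 1.4800  # hit
  → r_2 = 1.4800
beam 3: φ=-45°, α=165°
  direction (-0.9659, 0.2588); cell (1,3); t to first gridline: x 0.7661, y 1.9705 (then +1.0353 / +3.8637)
    (0,3) via x @ 0.7661  # hit
  → r_3 = 0.7661
beam 4: φ=0°, α=210°
  direction (-0.8660, -0.5000); cell (1,3); t to first gridline: x 0.8545, y 0.9800 (then +1.1547 / +2.0000)
    (0,3) via x @ 0.8545  # hit
  → r_4 = 0.8545
beam 5: φ=45°, α=255°
  direction (-0.2588, -0.9659); cell (1,3); t to first gridline: x 2.8591, y 0.5073 (then +3.8637 / +1.0353)
    (1,2) via y @ 0.5073
    (1,1) via y @ 1.5426
    (1,0) via y @ 2.5778  # hit
  → r_5 = 2.5778
beam 6: φ=90°, α=300°
  direction (0.5000, -0.8660); cell (1,3); t to first gridline: x 0.5200, y 0.5658 (then +2.0000 / +1.1547)
    (2,3) via x @ 0.5200
    (2,2) via y @ 0.5658
    (2,1) via y @ 1.7205
    (3,1) via x @ 2.5200  # hit
  → r_6 = 2.5200
beam 7: φ=135°, α=345°
  direction (0.9659, -0.2588); cell (1,3); t to first gridline: x 0.2692, y 1.8932 (then +1.0353 / +3.8637)
    (2,3) via x @ 0.2692
    (3,3) via x @ 1.3044  # hit
  → r_7 = 1.3044

ranges = [1.0046, 1.4800, 0.7661, 0.8545, 2.5778, 2.5200, 1.3044]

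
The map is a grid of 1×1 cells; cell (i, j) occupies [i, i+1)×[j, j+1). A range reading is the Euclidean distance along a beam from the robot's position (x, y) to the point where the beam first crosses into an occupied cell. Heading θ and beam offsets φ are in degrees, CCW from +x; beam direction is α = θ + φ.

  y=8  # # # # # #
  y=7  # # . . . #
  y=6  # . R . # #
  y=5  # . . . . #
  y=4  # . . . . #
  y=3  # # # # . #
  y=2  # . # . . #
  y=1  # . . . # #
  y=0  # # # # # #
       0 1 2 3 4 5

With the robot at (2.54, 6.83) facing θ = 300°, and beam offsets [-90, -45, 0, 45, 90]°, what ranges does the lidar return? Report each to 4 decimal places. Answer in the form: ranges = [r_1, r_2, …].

ranges = [1.7782, 2.9298, 4.9200, 1.5115, 2.3400]

beam 1: φ=-90°, α=210°
  cosα=-0.8660 sinα=-0.5000 | (2,6) | tMaxX 0.6235 tMaxY 1.6600 | tΔX 1.1547 tΔY 2.0000
    t=0.6235 [x] (1,6)
    t=1.6600 [y] (1,5)
    t=1.7782 [x] (0,5) — stop
  → r_1 = 1.7782
beam 2: φ=-45°, α=255°
  cosα=-0.2588 sinα=-0.9659 | (2,6) | tMaxX 2.0864 tMaxY 0.8593 | tΔX 3.8637 tΔY 1.0353
    t=0.8593 [y] (2,5)
    t=1.8946 [y] (2,4)
    t=2.0864 [x] (1,4)
    t=2.9298 [y] (1,3) — stop
  → r_2 = 2.9298
beam 3: φ=0°, α=300°
  cosα=0.5000 sinα=-0.8660 | (2,6) | tMaxX 0.9200 tMaxY 0.9584 | tΔX 2.0000 tΔY 1.1547
    t=0.9200 [x] (3,6)
    t=0.9584 [y] (3,5)
    t=2.1131 [y] (3,4)
    t=2.9200 [x] (4,4)
    t=3.2678 [y] (4,3)
    t=4.4225 [y] (4,2)
    t=4.9200 [x] (5,2) — stop
  → r_3 = 4.9200
beam 4: φ=45°, α=345°
  cosα=0.9659 sinα=-0.2588 | (2,6) | tMaxX 0.4762 tMaxY 3.2069 | tΔX 1.0353 tΔY 3.8637
    t=0.4762 [x] (3,6)
    t=1.5115 [x] (4,6) — stop
  → r_4 = 1.5115
beam 5: φ=90°, α=30°
  cosα=0.8660 sinα=0.5000 | (2,6) | tMaxX 0.5312 tMaxY 0.3400 | tΔX 1.1547 tΔY 2.0000
    t=0.3400 [y] (2,7)
    t=0.5312 [x] (3,7)
    t=1.6859 [x] (4,7)
    t=2.3400 [y] (4,8) — stop
  → r_5 = 2.3400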